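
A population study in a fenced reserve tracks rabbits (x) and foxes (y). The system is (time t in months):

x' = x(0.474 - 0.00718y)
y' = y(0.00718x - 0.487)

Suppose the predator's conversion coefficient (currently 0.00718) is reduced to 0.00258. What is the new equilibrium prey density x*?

At the interior fixed point, setting dy/dt = 0 with y > 0 fixes x* = (predator death rate)/(xy coefficient) — independent of the other coefficients.
With the change, x* = 0.487/0.00258 = 189; it rises from 67.8.

x* ≈ 189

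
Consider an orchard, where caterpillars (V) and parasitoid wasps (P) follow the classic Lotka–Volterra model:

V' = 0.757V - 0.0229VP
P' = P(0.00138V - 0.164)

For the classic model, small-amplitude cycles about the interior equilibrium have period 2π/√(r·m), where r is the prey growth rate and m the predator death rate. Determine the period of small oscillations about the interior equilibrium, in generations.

Here r = 0.757 and m = 0.164, so r·m = 0.124.
ω = √0.124 = 0.352 per generation, hence T = 2π/ω ≈ 17.8 generations.

T ≈ 17.8 generations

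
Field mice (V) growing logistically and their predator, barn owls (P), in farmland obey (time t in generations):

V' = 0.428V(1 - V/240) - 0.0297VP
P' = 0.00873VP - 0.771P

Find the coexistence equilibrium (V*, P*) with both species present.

From dP/dt = 0 with P > 0: 0.00873V* = 0.771, so V* = 88.3.
Substitute into dV/dt = 0: 0.428(1 - 88.3/240) = 0.0297P*.
The bracket is 0.632, giving P* = 0.271/0.0297 = 9.11.

V* ≈ 88.3, P* ≈ 9.11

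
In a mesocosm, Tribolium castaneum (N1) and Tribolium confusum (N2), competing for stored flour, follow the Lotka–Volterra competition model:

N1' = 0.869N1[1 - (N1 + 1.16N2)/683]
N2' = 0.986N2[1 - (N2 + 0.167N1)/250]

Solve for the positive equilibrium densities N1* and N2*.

Setting both brackets to zero gives the nullclines N1 + 1.16N2 = 683 and 0.167N1 + N2 = 250.
Substituting N2 = 250 - 0.167N1 into the first: N1(1 - 1.16·0.167) = 683 - 1.16·250.
So N1* = 393/0.806 = 487, and then N2* = 250 - 0.167·487 = 169.

N1* ≈ 487, N2* ≈ 169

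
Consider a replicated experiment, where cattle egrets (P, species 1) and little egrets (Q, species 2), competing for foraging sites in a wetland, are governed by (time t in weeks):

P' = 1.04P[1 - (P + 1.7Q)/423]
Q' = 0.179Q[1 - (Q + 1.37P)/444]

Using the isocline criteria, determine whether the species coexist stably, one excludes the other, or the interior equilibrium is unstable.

unstable coexistence (outcome depends on initial conditions)

Compare the nullcline intercepts: K1/α12 = 423/1.7 = 249 < K2 = 444; K2/α21 = 444/1.37 = 324 < K1 = 423.
Since both are reversed, neither can invade when rare; the interior point is a saddle.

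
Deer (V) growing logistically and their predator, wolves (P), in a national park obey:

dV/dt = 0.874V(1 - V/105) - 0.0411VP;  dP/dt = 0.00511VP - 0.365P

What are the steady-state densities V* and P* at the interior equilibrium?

V* ≈ 71.4, P* ≈ 6.8

From dP/dt = 0 with P > 0: 0.00511V* = 0.365, so V* = 71.4.
Substitute into dV/dt = 0: 0.874(1 - 71.4/105) = 0.0411P*.
The bracket is 0.32, giving P* = 0.279/0.0411 = 6.8.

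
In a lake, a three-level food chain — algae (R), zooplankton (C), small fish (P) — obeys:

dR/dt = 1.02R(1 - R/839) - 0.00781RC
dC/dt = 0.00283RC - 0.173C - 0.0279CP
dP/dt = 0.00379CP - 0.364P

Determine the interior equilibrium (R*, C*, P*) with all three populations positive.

From dP/dt = 0: 0.00379C* = 0.364, so C* = 96.
From dR/dt = 0: 1.02(1 - R*/839) = 0.00781·96, giving R* = 839·(1 - 0.735) = 222.
From dC/dt = 0: 0.00283·222 - 0.173 = 0.0279P*, so P* = 0.455/0.0279 = 16.3.

R* ≈ 222, C* ≈ 96, P* ≈ 16.3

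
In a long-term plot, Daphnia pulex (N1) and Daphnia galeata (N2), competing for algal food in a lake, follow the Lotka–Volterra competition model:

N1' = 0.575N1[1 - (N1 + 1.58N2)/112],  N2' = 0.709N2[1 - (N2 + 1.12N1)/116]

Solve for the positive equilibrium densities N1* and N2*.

Setting both brackets to zero gives the nullclines N1 + 1.58N2 = 112 and 1.12N1 + N2 = 116.
Substituting N2 = 116 - 1.12N1 into the first: N1(1 - 1.58·1.12) = 112 - 1.58·116.
So N1* = -71.3/-0.77 = 92.6, and then N2* = 116 - 1.12·92.6 = 12.3.

N1* ≈ 92.6, N2* ≈ 12.3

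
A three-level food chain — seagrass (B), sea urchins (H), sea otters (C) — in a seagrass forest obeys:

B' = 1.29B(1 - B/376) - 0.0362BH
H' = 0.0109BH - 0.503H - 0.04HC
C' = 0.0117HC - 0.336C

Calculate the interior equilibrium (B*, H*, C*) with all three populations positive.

B* ≈ 73, H* ≈ 28.7, C* ≈ 7.31

From dC/dt = 0: 0.0117H* = 0.336, so H* = 28.7.
From dB/dt = 0: 1.29(1 - B*/376) = 0.0362·28.7, giving B* = 376·(1 - 0.806) = 73.
From dH/dt = 0: 0.0109·73 - 0.503 = 0.04C*, so C* = 0.293/0.04 = 7.31.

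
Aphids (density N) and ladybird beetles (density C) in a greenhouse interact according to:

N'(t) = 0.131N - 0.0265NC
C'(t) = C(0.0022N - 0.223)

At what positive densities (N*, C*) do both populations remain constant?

Set dC/dt = 0 with C > 0: 0.0022N - 0.223 = 0, so N* = 0.223/0.0022 = 101.
Set dN/dt = 0 with N > 0: 0.131 - 0.0265C = 0, so C* = 0.131/0.0265 = 4.94.

N* ≈ 101, C* ≈ 4.94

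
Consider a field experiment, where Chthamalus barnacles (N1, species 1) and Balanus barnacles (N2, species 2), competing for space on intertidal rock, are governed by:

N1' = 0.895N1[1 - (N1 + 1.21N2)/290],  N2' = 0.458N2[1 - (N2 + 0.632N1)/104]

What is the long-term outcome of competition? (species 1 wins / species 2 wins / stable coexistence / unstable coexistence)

Compare the nullcline intercepts: K1/α12 = 290/1.21 = 240 > K2 = 104; K2/α21 = 104/0.632 = 165 < K1 = 290.
Since the inequalities point opposite ways, species 1 can invade but species 2 cannot.

species 1 excludes species 2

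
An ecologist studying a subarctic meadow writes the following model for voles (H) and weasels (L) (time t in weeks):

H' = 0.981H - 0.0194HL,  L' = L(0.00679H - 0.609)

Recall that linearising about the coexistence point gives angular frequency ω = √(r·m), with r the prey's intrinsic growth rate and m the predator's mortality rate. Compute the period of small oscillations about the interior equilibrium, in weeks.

T ≈ 8.13 weeks

Here r = 0.981 and m = 0.609, so r·m = 0.597.
ω = √0.597 = 0.773 per week, hence T = 2π/ω ≈ 8.13 weeks.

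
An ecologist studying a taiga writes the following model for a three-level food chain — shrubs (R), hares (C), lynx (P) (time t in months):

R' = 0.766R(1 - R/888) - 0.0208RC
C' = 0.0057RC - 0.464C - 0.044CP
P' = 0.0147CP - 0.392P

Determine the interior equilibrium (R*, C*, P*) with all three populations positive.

R* ≈ 245, C* ≈ 26.7, P* ≈ 21.2

From dP/dt = 0: 0.0147C* = 0.392, so C* = 26.7.
From dR/dt = 0: 0.766(1 - R*/888) = 0.0208·26.7, giving R* = 888·(1 - 0.724) = 245.
From dC/dt = 0: 0.0057·245 - 0.464 = 0.044P*, so P* = 0.932/0.044 = 21.2.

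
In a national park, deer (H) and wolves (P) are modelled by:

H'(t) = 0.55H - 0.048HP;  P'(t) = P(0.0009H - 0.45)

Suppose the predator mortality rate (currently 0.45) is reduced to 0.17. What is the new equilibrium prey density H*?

At the interior fixed point, setting dP/dt = 0 with P > 0 fixes H* = (predator death rate)/(HP coefficient) — independent of the other coefficients.
With the change, H* = 0.17/0.0009 = 189; it falls from 500.

H* ≈ 189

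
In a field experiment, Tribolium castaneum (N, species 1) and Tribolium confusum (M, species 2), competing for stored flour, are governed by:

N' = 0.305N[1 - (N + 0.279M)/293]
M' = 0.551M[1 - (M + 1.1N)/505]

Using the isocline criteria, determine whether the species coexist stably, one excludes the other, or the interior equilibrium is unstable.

stable coexistence

Compare the nullcline intercepts: K1/α12 = 293/0.279 = 1050 > K2 = 505; K2/α21 = 505/1.1 = 459 > K1 = 293.
Since both inequalities hold, each species can invade when rare, so the interior equilibrium is stable.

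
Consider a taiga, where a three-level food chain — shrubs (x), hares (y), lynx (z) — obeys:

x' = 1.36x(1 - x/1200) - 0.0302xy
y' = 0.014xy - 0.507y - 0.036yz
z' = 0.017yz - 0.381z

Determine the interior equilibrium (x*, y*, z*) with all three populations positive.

x* ≈ 603, y* ≈ 22.4, z* ≈ 220

From dz/dt = 0: 0.017y* = 0.381, so y* = 22.4.
From dx/dt = 0: 1.36(1 - x*/1200) = 0.0302·22.4, giving x* = 1200·(1 - 0.498) = 603.
From dy/dt = 0: 0.014·603 - 0.507 = 0.036z*, so z* = 7.93/0.036 = 220.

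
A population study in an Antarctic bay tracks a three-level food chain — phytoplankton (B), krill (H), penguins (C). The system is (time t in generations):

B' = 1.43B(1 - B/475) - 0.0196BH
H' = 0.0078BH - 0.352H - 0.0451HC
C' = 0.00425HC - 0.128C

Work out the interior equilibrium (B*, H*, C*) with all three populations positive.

B* ≈ 279, H* ≈ 30.1, C* ≈ 40.4

From dC/dt = 0: 0.00425H* = 0.128, so H* = 30.1.
From dB/dt = 0: 1.43(1 - B*/475) = 0.0196·30.1, giving B* = 475·(1 - 0.413) = 279.
From dH/dt = 0: 0.0078·279 - 0.352 = 0.0451C*, so C* = 1.82/0.0451 = 40.4.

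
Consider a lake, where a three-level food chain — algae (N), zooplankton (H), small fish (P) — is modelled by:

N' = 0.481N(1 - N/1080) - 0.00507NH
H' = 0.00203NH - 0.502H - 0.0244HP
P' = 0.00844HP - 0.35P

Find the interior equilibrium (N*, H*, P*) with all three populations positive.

From dP/dt = 0: 0.00844H* = 0.35, so H* = 41.5.
From dN/dt = 0: 0.481(1 - N*/1080) = 0.00507·41.5, giving N* = 1080·(1 - 0.437) = 608.
From dH/dt = 0: 0.00203·608 - 0.502 = 0.0244P*, so P* = 0.732/0.0244 = 30.

N* ≈ 608, H* ≈ 41.5, P* ≈ 30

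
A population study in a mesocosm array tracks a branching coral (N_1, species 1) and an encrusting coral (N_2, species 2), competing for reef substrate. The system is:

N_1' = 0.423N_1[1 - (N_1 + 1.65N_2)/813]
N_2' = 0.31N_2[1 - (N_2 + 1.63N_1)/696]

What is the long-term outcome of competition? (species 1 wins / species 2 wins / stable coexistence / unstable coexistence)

unstable coexistence (outcome depends on initial conditions)

Compare the nullcline intercepts: K1/α12 = 813/1.65 = 493 < K2 = 696; K2/α21 = 696/1.63 = 427 < K1 = 813.
Since both are reversed, neither can invade when rare; the interior point is a saddle.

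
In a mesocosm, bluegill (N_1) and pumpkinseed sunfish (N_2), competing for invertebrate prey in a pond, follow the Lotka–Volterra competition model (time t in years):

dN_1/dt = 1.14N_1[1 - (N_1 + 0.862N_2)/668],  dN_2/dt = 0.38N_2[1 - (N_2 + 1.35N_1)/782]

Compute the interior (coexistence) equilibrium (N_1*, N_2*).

Setting both brackets to zero gives the nullclines N_1 + 0.862N_2 = 668 and 1.35N_1 + N_2 = 782.
Substituting N_2 = 782 - 1.35N_1 into the first: N_1(1 - 0.862·1.35) = 668 - 0.862·782.
So N_1* = -6.08/-0.164 = 37.2, and then N_2* = 782 - 1.35·37.2 = 732.

N_1* ≈ 37.2, N_2* ≈ 732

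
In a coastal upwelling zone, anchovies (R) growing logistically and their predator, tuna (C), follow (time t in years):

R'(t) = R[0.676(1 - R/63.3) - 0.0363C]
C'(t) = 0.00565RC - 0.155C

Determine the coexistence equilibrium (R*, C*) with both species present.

From dC/dt = 0 with C > 0: 0.00565R* = 0.155, so R* = 27.4.
Substitute into dR/dt = 0: 0.676(1 - 27.4/63.3) = 0.0363C*.
The bracket is 0.567, giving C* = 0.383/0.0363 = 10.6.

R* ≈ 27.4, C* ≈ 10.6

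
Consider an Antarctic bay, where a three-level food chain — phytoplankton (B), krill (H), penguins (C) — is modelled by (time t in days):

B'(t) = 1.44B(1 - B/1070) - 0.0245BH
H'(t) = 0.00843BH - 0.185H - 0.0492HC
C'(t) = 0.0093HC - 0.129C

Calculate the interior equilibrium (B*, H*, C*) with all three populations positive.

From dC/dt = 0: 0.0093H* = 0.129, so H* = 13.9.
From dB/dt = 0: 1.44(1 - B*/1070) = 0.0245·13.9, giving B* = 1070·(1 - 0.236) = 817.
From dH/dt = 0: 0.00843·817 - 0.185 = 0.0492C*, so C* = 6.71/0.0492 = 136.

B* ≈ 817, H* ≈ 13.9, C* ≈ 136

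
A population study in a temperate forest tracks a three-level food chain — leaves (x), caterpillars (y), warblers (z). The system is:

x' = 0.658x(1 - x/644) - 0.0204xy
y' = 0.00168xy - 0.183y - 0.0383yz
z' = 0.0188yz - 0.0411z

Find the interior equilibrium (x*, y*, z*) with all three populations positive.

From dz/dt = 0: 0.0188y* = 0.0411, so y* = 2.19.
From dx/dt = 0: 0.658(1 - x*/644) = 0.0204·2.19, giving x* = 644·(1 - 0.0678) = 600.
From dy/dt = 0: 0.00168·600 - 0.183 = 0.0383z*, so z* = 0.826/0.0383 = 21.6.

x* ≈ 600, y* ≈ 2.19, z* ≈ 21.6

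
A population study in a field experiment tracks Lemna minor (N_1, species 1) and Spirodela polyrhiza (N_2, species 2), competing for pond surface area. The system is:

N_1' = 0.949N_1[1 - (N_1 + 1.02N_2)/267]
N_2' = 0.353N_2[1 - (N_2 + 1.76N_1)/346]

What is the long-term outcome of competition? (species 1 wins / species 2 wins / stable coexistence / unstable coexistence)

Compare the nullcline intercepts: K1/α12 = 267/1.02 = 262 < K2 = 346; K2/α21 = 346/1.76 = 197 < K1 = 267.
Since both are reversed, neither can invade when rare; the interior point is a saddle.

unstable coexistence (outcome depends on initial conditions)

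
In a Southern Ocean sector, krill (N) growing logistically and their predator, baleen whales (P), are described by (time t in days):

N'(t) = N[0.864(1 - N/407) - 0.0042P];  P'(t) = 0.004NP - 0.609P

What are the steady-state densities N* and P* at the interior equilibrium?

N* ≈ 152, P* ≈ 129

From dP/dt = 0 with P > 0: 0.004N* = 0.609, so N* = 152.
Substitute into dN/dt = 0: 0.864(1 - 152/407) = 0.0042P*.
The bracket is 0.626, giving P* = 0.541/0.0042 = 129.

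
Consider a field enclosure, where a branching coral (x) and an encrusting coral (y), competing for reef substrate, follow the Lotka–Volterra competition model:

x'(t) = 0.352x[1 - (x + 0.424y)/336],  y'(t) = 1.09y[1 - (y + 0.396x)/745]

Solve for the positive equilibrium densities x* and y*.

Setting both brackets to zero gives the nullclines x + 0.424y = 336 and 0.396x + y = 745.
Substituting y = 745 - 0.396x into the first: x(1 - 0.424·0.396) = 336 - 0.424·745.
So x* = 20.1/0.832 = 24.2, and then y* = 745 - 0.396·24.2 = 735.

x* ≈ 24.2, y* ≈ 735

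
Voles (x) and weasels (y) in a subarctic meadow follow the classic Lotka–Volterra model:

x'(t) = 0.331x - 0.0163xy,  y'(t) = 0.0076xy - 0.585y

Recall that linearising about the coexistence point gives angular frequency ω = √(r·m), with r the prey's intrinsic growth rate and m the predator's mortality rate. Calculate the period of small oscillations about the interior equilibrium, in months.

Here r = 0.331 and m = 0.585, so r·m = 0.194.
ω = √0.194 = 0.44 per month, hence T = 2π/ω ≈ 14.3 months.

T ≈ 14.3 months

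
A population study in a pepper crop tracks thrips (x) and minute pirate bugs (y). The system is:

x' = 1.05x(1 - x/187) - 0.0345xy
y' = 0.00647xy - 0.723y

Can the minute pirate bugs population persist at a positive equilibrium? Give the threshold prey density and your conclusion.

The predator equation gives dy/dt > 0 only when x > 0.723/0.00647 = 112.
Without the predator, x → K = 187. Since 187 > 112, the predator can invade and persist.

Threshold x = 112; K > 112, so yes, the predator persists.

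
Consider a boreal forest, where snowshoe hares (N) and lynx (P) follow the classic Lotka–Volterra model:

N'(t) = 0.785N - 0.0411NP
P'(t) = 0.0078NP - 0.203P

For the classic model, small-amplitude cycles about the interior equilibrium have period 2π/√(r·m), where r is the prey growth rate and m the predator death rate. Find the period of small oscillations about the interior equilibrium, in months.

T ≈ 15.7 months

Here r = 0.785 and m = 0.203, so r·m = 0.159.
ω = √0.159 = 0.399 per month, hence T = 2π/ω ≈ 15.7 months.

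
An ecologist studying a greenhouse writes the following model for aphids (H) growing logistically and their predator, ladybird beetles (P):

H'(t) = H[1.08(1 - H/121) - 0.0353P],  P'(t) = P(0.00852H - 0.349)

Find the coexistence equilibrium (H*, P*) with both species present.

From dP/dt = 0 with P > 0: 0.00852H* = 0.349, so H* = 41.
Substitute into dH/dt = 0: 1.08(1 - 41/121) = 0.0353P*.
The bracket is 0.661, giving P* = 0.714/0.0353 = 20.2.

H* ≈ 41, P* ≈ 20.2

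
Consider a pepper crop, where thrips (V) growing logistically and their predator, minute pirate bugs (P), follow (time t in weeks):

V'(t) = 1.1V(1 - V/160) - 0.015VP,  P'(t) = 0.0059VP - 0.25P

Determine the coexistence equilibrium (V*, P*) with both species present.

From dP/dt = 0 with P > 0: 0.0059V* = 0.25, so V* = 42.4.
Substitute into dV/dt = 0: 1.1(1 - 42.4/160) = 0.015P*.
The bracket is 0.735, giving P* = 0.809/0.015 = 53.9.

V* ≈ 42.4, P* ≈ 53.9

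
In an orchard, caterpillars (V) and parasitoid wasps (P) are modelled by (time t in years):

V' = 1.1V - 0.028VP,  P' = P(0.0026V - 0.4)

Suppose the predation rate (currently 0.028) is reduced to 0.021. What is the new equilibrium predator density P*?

P* ≈ 52.4

At the interior fixed point, setting dV/dt = 0 with V > 0 fixes P* = (prey growth rate)/(VP coefficient) — independent of the other coefficients.
With the change, P* = 1.1/0.021 = 52.4; it rises from 39.3.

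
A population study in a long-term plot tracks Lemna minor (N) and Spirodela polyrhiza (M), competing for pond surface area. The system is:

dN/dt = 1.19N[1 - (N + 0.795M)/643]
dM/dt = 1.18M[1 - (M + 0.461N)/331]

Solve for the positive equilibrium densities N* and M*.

N* ≈ 600, M* ≈ 54.6

Setting both brackets to zero gives the nullclines N + 0.795M = 643 and 0.461N + M = 331.
Substituting M = 331 - 0.461N into the first: N(1 - 0.795·0.461) = 643 - 0.795·331.
So N* = 380/0.634 = 600, and then M* = 331 - 0.461·600 = 54.6.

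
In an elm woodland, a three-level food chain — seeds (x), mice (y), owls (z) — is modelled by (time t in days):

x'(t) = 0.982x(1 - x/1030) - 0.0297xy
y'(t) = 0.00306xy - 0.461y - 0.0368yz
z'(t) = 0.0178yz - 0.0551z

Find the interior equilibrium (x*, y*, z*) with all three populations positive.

From dz/dt = 0: 0.0178y* = 0.0551, so y* = 3.1.
From dx/dt = 0: 0.982(1 - x*/1030) = 0.0297·3.1, giving x* = 1030·(1 - 0.0936) = 934.
From dy/dt = 0: 0.00306·934 - 0.461 = 0.0368z*, so z* = 2.4/0.0368 = 65.1.

x* ≈ 934, y* ≈ 3.1, z* ≈ 65.1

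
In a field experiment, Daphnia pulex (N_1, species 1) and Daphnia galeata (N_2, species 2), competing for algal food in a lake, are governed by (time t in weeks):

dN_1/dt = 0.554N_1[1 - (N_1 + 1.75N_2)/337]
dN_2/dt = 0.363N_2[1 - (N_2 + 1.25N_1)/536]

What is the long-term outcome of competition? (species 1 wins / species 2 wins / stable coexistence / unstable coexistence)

species 2 excludes species 1

Compare the nullcline intercepts: K1/α12 = 337/1.75 = 193 < K2 = 536; K2/α21 = 536/1.25 = 429 > K1 = 337.
Since the inequalities point opposite ways, species 2 can invade but species 1 cannot.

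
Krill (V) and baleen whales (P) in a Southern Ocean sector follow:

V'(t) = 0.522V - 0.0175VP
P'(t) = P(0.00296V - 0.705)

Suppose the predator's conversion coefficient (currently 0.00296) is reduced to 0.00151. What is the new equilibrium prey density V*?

At the interior fixed point, setting dP/dt = 0 with P > 0 fixes V* = (predator death rate)/(VP coefficient) — independent of the other coefficients.
With the change, V* = 0.705/0.00151 = 467; it rises from 238.

V* ≈ 467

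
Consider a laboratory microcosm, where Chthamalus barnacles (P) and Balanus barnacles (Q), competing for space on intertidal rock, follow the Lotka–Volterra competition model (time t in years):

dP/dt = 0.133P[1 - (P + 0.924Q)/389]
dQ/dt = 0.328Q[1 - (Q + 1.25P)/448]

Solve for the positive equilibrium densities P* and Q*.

P* ≈ 161, Q* ≈ 247

Setting both brackets to zero gives the nullclines P + 0.924Q = 389 and 1.25P + Q = 448.
Substituting Q = 448 - 1.25P into the first: P(1 - 0.924·1.25) = 389 - 0.924·448.
So P* = -25/-0.155 = 161, and then Q* = 448 - 1.25·161 = 247.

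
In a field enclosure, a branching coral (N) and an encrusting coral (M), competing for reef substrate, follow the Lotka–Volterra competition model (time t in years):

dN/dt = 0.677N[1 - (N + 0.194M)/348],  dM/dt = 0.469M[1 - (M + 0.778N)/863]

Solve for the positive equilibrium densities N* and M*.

N* ≈ 213, M* ≈ 698

Setting both brackets to zero gives the nullclines N + 0.194M = 348 and 0.778N + M = 863.
Substituting M = 863 - 0.778N into the first: N(1 - 0.194·0.778) = 348 - 0.194·863.
So N* = 181/0.849 = 213, and then M* = 863 - 0.778·213 = 698.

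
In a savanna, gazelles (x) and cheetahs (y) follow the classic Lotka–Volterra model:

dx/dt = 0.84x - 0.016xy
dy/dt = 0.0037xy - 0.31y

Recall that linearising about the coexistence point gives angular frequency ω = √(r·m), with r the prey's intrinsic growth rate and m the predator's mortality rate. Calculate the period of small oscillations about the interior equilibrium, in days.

Here r = 0.84 and m = 0.31, so r·m = 0.26.
ω = √0.26 = 0.51 per day, hence T = 2π/ω ≈ 12.3 days.

T ≈ 12.3 days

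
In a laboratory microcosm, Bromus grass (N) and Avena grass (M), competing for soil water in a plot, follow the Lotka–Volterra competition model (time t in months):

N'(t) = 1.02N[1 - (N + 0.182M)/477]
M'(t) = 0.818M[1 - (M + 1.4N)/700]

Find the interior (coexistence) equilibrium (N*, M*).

Setting both brackets to zero gives the nullclines N + 0.182M = 477 and 1.4N + M = 700.
Substituting M = 700 - 1.4N into the first: N(1 - 0.182·1.4) = 477 - 0.182·700.
So N* = 350/0.745 = 469, and then M* = 700 - 1.4·469 = 43.2.

N* ≈ 469, M* ≈ 43.2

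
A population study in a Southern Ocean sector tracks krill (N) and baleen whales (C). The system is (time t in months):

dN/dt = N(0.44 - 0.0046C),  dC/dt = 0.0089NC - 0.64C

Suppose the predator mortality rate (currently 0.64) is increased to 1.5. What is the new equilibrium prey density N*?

N* ≈ 169

At the interior fixed point, setting dC/dt = 0 with C > 0 fixes N* = (predator death rate)/(NC coefficient) — independent of the other coefficients.
With the change, N* = 1.5/0.0089 = 169; it rises from 71.9.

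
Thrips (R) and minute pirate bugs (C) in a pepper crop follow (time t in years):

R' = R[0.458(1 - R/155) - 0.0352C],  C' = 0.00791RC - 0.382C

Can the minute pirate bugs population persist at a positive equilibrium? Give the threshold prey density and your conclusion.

The predator equation gives dC/dt > 0 only when R > 0.382/0.00791 = 48.3.
Without the predator, R → K = 155. Since 155 > 48.3, the predator can invade and persist.

Threshold R = 48.3; K > 48.3, so yes, the predator persists.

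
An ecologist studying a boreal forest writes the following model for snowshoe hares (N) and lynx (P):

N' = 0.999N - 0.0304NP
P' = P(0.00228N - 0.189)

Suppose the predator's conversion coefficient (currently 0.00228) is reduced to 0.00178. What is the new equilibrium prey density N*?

N* ≈ 106

At the interior fixed point, setting dP/dt = 0 with P > 0 fixes N* = (predator death rate)/(NP coefficient) — independent of the other coefficients.
With the change, N* = 0.189/0.00178 = 106; it rises from 82.9.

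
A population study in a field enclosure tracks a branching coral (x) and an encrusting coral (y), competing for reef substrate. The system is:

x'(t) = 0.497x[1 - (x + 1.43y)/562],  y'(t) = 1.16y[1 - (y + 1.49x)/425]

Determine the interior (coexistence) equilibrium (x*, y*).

x* ≈ 40.5, y* ≈ 365

Setting both brackets to zero gives the nullclines x + 1.43y = 562 and 1.49x + y = 425.
Substituting y = 425 - 1.49x into the first: x(1 - 1.43·1.49) = 562 - 1.43·425.
So x* = -45.8/-1.13 = 40.5, and then y* = 425 - 1.49·40.5 = 365.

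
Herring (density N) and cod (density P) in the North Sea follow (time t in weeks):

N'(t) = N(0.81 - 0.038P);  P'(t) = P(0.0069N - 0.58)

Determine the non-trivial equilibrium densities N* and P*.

Set dP/dt = 0 with P > 0: 0.0069N - 0.58 = 0, so N* = 0.58/0.0069 = 84.1.
Set dN/dt = 0 with N > 0: 0.81 - 0.038P = 0, so P* = 0.81/0.038 = 21.3.

N* ≈ 84.1, P* ≈ 21.3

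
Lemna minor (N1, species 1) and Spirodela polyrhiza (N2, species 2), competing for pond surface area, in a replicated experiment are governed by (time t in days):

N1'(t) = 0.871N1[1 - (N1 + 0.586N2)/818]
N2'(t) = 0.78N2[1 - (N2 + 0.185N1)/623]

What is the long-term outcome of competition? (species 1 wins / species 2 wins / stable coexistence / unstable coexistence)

Compare the nullcline intercepts: K1/α12 = 818/0.586 = 1400 > K2 = 623; K2/α21 = 623/0.185 = 3370 > K1 = 818.
Since both inequalities hold, each species can invade when rare, so the interior equilibrium is stable.

stable coexistence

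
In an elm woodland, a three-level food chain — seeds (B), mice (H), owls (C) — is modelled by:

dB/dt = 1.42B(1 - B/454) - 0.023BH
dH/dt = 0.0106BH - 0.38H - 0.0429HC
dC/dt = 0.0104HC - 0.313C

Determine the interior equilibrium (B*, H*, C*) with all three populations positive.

From dC/dt = 0: 0.0104H* = 0.313, so H* = 30.1.
From dB/dt = 0: 1.42(1 - B*/454) = 0.023·30.1, giving B* = 454·(1 - 0.487) = 233.
From dH/dt = 0: 0.0106·233 - 0.38 = 0.0429C*, so C* = 2.09/0.0429 = 48.6.

B* ≈ 233, H* ≈ 30.1, C* ≈ 48.6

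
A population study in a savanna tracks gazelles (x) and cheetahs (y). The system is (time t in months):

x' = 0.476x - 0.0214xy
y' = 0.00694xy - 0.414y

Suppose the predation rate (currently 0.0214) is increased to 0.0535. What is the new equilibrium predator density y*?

y* ≈ 8.9

At the interior fixed point, setting dx/dt = 0 with x > 0 fixes y* = (prey growth rate)/(xy coefficient) — independent of the other coefficients.
With the change, y* = 0.476/0.0535 = 8.9; it falls from 22.2.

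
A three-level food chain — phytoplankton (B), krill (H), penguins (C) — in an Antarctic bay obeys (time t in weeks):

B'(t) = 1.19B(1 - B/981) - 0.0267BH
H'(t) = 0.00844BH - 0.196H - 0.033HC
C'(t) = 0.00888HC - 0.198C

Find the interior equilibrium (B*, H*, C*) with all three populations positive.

From dC/dt = 0: 0.00888H* = 0.198, so H* = 22.3.
From dB/dt = 0: 1.19(1 - B*/981) = 0.0267·22.3, giving B* = 981·(1 - 0.5) = 490.
From dH/dt = 0: 0.00844·490 - 0.196 = 0.033C*, so C* = 3.94/0.033 = 119.

B* ≈ 490, H* ≈ 22.3, C* ≈ 119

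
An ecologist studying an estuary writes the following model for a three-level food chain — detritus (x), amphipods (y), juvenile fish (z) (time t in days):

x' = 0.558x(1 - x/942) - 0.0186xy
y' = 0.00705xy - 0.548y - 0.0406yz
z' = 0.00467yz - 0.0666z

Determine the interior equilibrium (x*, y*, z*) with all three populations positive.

From dz/dt = 0: 0.00467y* = 0.0666, so y* = 14.3.
From dx/dt = 0: 0.558(1 - x*/942) = 0.0186·14.3, giving x* = 942·(1 - 0.475) = 494.
From dy/dt = 0: 0.00705·494 - 0.548 = 0.0406z*, so z* = 2.94/0.0406 = 72.3.

x* ≈ 494, y* ≈ 14.3, z* ≈ 72.3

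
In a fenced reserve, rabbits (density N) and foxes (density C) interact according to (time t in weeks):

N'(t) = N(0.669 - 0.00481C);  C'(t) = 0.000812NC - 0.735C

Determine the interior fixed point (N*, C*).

Set dC/dt = 0 with C > 0: 0.000812N - 0.735 = 0, so N* = 0.735/0.000812 = 905.
Set dN/dt = 0 with N > 0: 0.669 - 0.00481C = 0, so C* = 0.669/0.00481 = 139.

N* ≈ 905, C* ≈ 139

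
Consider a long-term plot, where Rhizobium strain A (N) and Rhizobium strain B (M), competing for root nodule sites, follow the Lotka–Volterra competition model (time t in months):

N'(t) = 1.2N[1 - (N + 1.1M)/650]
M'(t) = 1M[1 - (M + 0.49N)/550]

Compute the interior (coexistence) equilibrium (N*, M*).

N* ≈ 97.6, M* ≈ 502

Setting both brackets to zero gives the nullclines N + 1.1M = 650 and 0.49N + M = 550.
Substituting M = 550 - 0.49N into the first: N(1 - 1.1·0.49) = 650 - 1.1·550.
So N* = 45/0.461 = 97.6, and then M* = 550 - 0.49·97.6 = 502.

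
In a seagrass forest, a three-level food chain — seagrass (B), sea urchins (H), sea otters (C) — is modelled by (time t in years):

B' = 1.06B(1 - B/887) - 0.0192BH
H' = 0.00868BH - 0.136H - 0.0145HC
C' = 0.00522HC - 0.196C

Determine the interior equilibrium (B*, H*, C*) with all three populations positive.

From dC/dt = 0: 0.00522H* = 0.196, so H* = 37.5.
From dB/dt = 0: 1.06(1 - B*/887) = 0.0192·37.5, giving B* = 887·(1 - 0.68) = 284.
From dH/dt = 0: 0.00868·284 - 0.136 = 0.0145C*, so C* = 2.33/0.0145 = 160.

B* ≈ 284, H* ≈ 37.5, C* ≈ 160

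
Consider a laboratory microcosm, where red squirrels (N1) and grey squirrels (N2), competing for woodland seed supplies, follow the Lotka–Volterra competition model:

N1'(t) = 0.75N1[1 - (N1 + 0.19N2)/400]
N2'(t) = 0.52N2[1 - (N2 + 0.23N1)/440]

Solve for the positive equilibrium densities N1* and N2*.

Setting both brackets to zero gives the nullclines N1 + 0.19N2 = 400 and 0.23N1 + N2 = 440.
Substituting N2 = 440 - 0.23N1 into the first: N1(1 - 0.19·0.23) = 400 - 0.19·440.
So N1* = 316/0.956 = 331, and then N2* = 440 - 0.23·331 = 364.

N1* ≈ 331, N2* ≈ 364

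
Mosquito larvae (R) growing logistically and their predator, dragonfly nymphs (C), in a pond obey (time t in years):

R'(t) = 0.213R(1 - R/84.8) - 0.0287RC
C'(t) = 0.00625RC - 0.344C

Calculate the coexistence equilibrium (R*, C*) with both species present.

From dC/dt = 0 with C > 0: 0.00625R* = 0.344, so R* = 55.
Substitute into dR/dt = 0: 0.213(1 - 55/84.8) = 0.0287C*.
The bracket is 0.351, giving C* = 0.0748/0.0287 = 2.6.

R* ≈ 55, C* ≈ 2.6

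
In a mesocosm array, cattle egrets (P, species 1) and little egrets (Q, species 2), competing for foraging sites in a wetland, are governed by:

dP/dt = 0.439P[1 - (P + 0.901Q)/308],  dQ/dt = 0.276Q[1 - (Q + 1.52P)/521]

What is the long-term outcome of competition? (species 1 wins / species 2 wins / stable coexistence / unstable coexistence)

Compare the nullcline intercepts: K1/α12 = 308/0.901 = 342 < K2 = 521; K2/α21 = 521/1.52 = 343 > K1 = 308.
Since the inequalities point opposite ways, species 2 can invade but species 1 cannot.

species 2 excludes species 1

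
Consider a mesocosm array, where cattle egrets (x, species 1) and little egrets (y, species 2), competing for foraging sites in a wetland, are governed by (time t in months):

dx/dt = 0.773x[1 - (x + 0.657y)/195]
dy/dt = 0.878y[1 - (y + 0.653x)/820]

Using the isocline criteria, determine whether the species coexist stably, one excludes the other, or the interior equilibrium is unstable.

Compare the nullcline intercepts: K1/α12 = 195/0.657 = 297 < K2 = 820; K2/α21 = 820/0.653 = 1260 > K1 = 195.
Since the inequalities point opposite ways, species 2 can invade but species 1 cannot.

species 2 excludes species 1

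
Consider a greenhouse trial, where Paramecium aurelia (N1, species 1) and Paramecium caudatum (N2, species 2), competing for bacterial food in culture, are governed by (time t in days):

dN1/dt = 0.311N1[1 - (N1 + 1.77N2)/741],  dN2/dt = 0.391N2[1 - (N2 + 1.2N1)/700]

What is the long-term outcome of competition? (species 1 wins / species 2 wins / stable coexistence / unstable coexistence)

Compare the nullcline intercepts: K1/α12 = 741/1.77 = 419 < K2 = 700; K2/α21 = 700/1.2 = 583 < K1 = 741.
Since both are reversed, neither can invade when rare; the interior point is a saddle.

unstable coexistence (outcome depends on initial conditions)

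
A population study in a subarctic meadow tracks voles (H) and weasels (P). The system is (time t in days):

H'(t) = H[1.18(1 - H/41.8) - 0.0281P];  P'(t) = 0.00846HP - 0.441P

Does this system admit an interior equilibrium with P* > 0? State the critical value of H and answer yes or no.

Threshold H = 52.1; K < 52.1, so no, the predator goes extinct.

The predator equation gives dP/dt > 0 only when H > 0.441/0.00846 = 52.1.
Without the predator, H → K = 41.8. Since 41.8 < 52.1, the predator cannot invade.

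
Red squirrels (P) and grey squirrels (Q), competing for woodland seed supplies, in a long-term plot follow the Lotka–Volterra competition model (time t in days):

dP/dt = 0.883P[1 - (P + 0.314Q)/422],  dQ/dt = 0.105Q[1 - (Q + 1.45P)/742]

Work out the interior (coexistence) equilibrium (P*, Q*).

P* ≈ 347, Q* ≈ 239

Setting both brackets to zero gives the nullclines P + 0.314Q = 422 and 1.45P + Q = 742.
Substituting Q = 742 - 1.45P into the first: P(1 - 0.314·1.45) = 422 - 0.314·742.
So P* = 189/0.545 = 347, and then Q* = 742 - 1.45·347 = 239.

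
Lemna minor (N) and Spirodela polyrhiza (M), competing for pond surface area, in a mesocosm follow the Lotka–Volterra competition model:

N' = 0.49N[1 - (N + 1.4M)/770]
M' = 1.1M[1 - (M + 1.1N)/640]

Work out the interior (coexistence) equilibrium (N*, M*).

N* ≈ 233, M* ≈ 383

Setting both brackets to zero gives the nullclines N + 1.4M = 770 and 1.1N + M = 640.
Substituting M = 640 - 1.1N into the first: N(1 - 1.4·1.1) = 770 - 1.4·640.
So N* = -126/-0.54 = 233, and then M* = 640 - 1.1·233 = 383.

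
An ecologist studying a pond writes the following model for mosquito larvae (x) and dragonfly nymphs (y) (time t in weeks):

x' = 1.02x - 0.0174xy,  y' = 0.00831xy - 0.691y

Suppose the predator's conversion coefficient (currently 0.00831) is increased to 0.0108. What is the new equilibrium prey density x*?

At the interior fixed point, setting dy/dt = 0 with y > 0 fixes x* = (predator death rate)/(xy coefficient) — independent of the other coefficients.
With the change, x* = 0.691/0.0108 = 64; it falls from 83.2.

x* ≈ 64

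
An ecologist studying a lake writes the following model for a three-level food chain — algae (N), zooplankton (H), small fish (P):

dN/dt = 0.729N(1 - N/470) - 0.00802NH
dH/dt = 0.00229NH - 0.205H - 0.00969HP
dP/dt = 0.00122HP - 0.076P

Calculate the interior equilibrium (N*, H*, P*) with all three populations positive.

N* ≈ 148, H* ≈ 62.3, P* ≈ 13.8

From dP/dt = 0: 0.00122H* = 0.076, so H* = 62.3.
From dN/dt = 0: 0.729(1 - N*/470) = 0.00802·62.3, giving N* = 470·(1 - 0.685) = 148.
From dH/dt = 0: 0.00229·148 - 0.205 = 0.00969P*, so P* = 0.134/0.00969 = 13.8.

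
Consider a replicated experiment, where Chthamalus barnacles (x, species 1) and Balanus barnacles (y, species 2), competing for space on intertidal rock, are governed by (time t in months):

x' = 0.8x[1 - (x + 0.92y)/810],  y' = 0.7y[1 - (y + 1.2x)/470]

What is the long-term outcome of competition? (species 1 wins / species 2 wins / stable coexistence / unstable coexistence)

species 1 excludes species 2

Compare the nullcline intercepts: K1/α12 = 810/0.92 = 880 > K2 = 470; K2/α21 = 470/1.2 = 392 < K1 = 810.
Since the inequalities point opposite ways, species 1 can invade but species 2 cannot.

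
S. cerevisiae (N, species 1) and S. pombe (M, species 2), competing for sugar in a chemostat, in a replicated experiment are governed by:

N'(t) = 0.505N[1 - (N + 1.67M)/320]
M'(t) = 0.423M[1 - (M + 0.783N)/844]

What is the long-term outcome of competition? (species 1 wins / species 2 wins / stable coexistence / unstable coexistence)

Compare the nullcline intercepts: K1/α12 = 320/1.67 = 192 < K2 = 844; K2/α21 = 844/0.783 = 1080 > K1 = 320.
Since the inequalities point opposite ways, species 2 can invade but species 1 cannot.

species 2 excludes species 1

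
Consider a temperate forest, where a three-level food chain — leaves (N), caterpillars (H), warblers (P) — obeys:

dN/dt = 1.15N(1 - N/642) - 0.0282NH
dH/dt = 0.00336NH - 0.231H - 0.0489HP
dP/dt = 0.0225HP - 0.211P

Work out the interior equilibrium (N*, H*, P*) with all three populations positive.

N* ≈ 494, H* ≈ 9.38, P* ≈ 29.2

From dP/dt = 0: 0.0225H* = 0.211, so H* = 9.38.
From dN/dt = 0: 1.15(1 - N*/642) = 0.0282·9.38, giving N* = 642·(1 - 0.23) = 494.
From dH/dt = 0: 0.00336·494 - 0.231 = 0.0489P*, so P* = 1.43/0.0489 = 29.2.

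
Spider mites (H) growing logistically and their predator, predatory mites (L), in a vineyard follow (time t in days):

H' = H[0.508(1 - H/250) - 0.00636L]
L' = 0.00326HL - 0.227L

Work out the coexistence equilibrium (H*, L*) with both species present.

H* ≈ 69.6, L* ≈ 57.6

From dL/dt = 0 with L > 0: 0.00326H* = 0.227, so H* = 69.6.
Substitute into dH/dt = 0: 0.508(1 - 69.6/250) = 0.00636L*.
The bracket is 0.721, giving L* = 0.367/0.00636 = 57.6.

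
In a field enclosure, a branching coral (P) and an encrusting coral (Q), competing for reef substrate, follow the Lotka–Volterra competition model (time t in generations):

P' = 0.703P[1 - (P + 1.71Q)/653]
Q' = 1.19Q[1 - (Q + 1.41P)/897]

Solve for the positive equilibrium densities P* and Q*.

P* ≈ 624, Q* ≈ 16.8

Setting both brackets to zero gives the nullclines P + 1.71Q = 653 and 1.41P + Q = 897.
Substituting Q = 897 - 1.41P into the first: P(1 - 1.71·1.41) = 653 - 1.71·897.
So P* = -881/-1.41 = 624, and then Q* = 897 - 1.41·624 = 16.8.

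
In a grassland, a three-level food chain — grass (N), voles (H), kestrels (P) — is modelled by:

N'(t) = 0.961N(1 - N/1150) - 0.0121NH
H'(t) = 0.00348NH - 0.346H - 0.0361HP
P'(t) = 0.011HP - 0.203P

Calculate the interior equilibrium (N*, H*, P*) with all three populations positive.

N* ≈ 883, H* ≈ 18.5, P* ≈ 75.5

From dP/dt = 0: 0.011H* = 0.203, so H* = 18.5.
From dN/dt = 0: 0.961(1 - N*/1150) = 0.0121·18.5, giving N* = 1150·(1 - 0.232) = 883.
From dH/dt = 0: 0.00348·883 - 0.346 = 0.0361P*, so P* = 2.73/0.0361 = 75.5.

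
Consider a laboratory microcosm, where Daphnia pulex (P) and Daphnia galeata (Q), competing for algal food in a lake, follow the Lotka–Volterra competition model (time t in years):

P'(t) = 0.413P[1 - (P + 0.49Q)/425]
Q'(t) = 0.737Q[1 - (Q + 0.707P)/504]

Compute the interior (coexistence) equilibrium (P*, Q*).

Setting both brackets to zero gives the nullclines P + 0.49Q = 425 and 0.707P + Q = 504.
Substituting Q = 504 - 0.707P into the first: P(1 - 0.49·0.707) = 425 - 0.49·504.
So P* = 178/0.654 = 272, and then Q* = 504 - 0.707·272 = 311.

P* ≈ 272, Q* ≈ 311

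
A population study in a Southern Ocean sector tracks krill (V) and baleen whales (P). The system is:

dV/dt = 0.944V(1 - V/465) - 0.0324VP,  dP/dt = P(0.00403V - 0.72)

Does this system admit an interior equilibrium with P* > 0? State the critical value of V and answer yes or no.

Threshold V = 179; K > 179, so yes, the predator persists.

The predator equation gives dP/dt > 0 only when V > 0.72/0.00403 = 179.
Without the predator, V → K = 465. Since 465 > 179, the predator can invade and persist.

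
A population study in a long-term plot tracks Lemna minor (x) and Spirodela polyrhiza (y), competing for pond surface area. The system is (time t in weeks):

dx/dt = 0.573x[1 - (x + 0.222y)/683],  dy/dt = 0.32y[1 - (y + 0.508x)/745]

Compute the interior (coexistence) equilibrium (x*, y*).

x* ≈ 583, y* ≈ 449

Setting both brackets to zero gives the nullclines x + 0.222y = 683 and 0.508x + y = 745.
Substituting y = 745 - 0.508x into the first: x(1 - 0.222·0.508) = 683 - 0.222·745.
So x* = 518/0.887 = 583, and then y* = 745 - 0.508·583 = 449.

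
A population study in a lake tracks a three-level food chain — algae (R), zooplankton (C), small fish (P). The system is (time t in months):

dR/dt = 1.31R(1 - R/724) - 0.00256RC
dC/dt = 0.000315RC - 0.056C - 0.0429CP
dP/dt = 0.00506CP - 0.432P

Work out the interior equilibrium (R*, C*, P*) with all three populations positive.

From dP/dt = 0: 0.00506C* = 0.432, so C* = 85.4.
From dR/dt = 0: 1.31(1 - R*/724) = 0.00256·85.4, giving R* = 724·(1 - 0.167) = 603.
From dC/dt = 0: 0.000315·603 - 0.056 = 0.0429P*, so P* = 0.134/0.0429 = 3.12.

R* ≈ 603, C* ≈ 85.4, P* ≈ 3.12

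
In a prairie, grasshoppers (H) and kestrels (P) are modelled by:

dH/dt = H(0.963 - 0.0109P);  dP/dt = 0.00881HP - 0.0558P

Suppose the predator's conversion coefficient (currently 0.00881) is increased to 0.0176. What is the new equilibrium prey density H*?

H* ≈ 3.17

At the interior fixed point, setting dP/dt = 0 with P > 0 fixes H* = (predator death rate)/(HP coefficient) — independent of the other coefficients.
With the change, H* = 0.0558/0.0176 = 3.17; it falls from 6.33.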